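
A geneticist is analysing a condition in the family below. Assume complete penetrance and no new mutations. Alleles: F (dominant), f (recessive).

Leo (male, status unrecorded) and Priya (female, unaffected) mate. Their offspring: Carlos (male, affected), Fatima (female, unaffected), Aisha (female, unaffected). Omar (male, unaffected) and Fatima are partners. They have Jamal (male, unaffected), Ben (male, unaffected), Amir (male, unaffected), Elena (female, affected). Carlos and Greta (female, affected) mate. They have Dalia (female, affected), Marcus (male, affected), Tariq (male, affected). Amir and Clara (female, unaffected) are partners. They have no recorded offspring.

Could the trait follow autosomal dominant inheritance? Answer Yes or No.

No

Under autosomal dominant, Elena (affected, female) cannot arise from Omar (unaffected) × Fatima (unaffected).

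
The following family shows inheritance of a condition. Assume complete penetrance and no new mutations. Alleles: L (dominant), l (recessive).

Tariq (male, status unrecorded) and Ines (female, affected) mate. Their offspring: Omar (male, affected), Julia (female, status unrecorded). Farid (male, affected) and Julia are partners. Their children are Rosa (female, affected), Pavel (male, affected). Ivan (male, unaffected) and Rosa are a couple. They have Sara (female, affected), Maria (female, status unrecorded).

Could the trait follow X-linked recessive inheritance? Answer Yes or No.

No

Under X-linked recessive, Sara (affected, female) cannot arise from Ivan (unaffected) × Rosa (affected).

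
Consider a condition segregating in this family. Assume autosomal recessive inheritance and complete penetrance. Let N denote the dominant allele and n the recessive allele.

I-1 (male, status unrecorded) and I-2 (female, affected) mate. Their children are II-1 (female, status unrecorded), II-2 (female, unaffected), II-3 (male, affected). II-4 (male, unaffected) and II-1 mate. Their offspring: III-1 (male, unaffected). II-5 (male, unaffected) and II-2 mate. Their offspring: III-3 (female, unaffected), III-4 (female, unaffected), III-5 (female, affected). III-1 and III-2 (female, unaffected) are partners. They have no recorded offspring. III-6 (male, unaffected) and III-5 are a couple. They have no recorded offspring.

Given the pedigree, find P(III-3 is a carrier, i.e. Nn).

II-5 is unaffected so carries N and passed n to III-5 (nn), so II-5 is Nn.
II-2 is unaffected so carries N and received n from I-2 (nn), so II-2 is Nn.
Their cross gives offspring ratios 1/4 NN : 1/2 Nn : 1/4 nn. Conditioning on III-3 being unaffected, P(Nn) = 1/2 / 3/4 = 2/3.

2/3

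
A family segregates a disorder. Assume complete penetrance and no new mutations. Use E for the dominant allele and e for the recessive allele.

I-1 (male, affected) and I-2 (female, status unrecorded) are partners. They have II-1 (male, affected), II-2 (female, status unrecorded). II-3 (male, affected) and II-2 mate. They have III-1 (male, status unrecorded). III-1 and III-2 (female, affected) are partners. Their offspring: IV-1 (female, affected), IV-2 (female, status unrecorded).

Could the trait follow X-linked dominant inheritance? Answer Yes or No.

A consistent assignment under X-linked dominant exists: I-1 X^E Y, I-2 X^E X^E, II-1 X^E Y, II-2 X^E X^E, II-3 X^E Y, III-1 X^E Y, III-2 X^E X^E, IV-1 X^E X^E, IV-2 X^E X^E.
In this assignment every recorded phenotype matches its genotype and every non-founder's genotype is obtainable from its parents' genotypes, so the pedigree is consistent.

Yes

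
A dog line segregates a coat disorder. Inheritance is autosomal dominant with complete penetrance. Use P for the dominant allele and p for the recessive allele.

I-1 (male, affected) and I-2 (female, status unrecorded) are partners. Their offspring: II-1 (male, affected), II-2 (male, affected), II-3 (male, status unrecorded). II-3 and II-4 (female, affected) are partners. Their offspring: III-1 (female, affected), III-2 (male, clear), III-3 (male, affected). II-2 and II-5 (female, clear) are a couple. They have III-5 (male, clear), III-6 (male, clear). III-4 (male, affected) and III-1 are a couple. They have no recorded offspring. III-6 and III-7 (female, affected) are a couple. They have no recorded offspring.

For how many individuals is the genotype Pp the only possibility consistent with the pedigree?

2

Obligate heterozygotes: II-2 is affected so carries P and passed p to III-5 (pp), so II-2 is Pp; II-4 is affected so carries P and passed p to III-2 (pp), so II-4 is Pp.
Every other individual is either homozygous by phenotype or has at least one consistent homozygous assignment, so the count is 2.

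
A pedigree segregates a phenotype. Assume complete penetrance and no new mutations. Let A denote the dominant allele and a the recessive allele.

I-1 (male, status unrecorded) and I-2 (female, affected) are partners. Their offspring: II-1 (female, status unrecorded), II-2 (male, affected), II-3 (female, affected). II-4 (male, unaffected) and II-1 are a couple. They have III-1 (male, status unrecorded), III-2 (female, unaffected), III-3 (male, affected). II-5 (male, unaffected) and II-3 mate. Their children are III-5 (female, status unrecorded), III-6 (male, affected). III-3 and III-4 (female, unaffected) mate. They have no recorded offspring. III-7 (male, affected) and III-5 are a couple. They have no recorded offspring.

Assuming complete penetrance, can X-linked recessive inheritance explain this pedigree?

Yes

A consistent assignment under X-linked recessive exists: I-1 X^a Y, I-2 X^a X^a, II-1 X^a X^a, II-2 X^a Y, II-3 X^a X^a, II-4 X^A Y, II-5 X^A Y, III-1 X^a Y, III-2 X^A X^a, III-3 X^a Y, III-4 X^A X^A, III-5 X^A X^a, III-6 X^a Y, III-7 X^a Y.
In this assignment every recorded phenotype matches its genotype and every non-founder's genotype is obtainable from its parents' genotypes, so the pedigree is consistent.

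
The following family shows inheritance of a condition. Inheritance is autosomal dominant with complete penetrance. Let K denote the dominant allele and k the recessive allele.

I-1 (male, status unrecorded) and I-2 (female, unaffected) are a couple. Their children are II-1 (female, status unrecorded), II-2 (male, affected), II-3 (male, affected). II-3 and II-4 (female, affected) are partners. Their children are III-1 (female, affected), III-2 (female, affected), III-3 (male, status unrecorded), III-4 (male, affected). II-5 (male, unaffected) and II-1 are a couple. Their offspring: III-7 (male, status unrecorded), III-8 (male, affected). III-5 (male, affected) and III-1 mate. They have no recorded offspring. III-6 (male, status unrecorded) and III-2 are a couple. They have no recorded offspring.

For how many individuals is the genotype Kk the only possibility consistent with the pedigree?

4

Obligate heterozygotes: II-1 passed K to III-8 (Kk, whose k came from II-5) and received k from I-2 (kk), so II-1 is Kk; II-2 is affected so carries K and received k from I-2 (kk), so II-2 is Kk; II-3 is affected so carries K and received k from I-2 (kk), so II-3 is Kk; III-8 is affected so carries K and received k from II-5 (kk), so III-8 is Kk.
Every other individual is either homozygous by phenotype or has at least one consistent homozygous assignment, so the count is 4.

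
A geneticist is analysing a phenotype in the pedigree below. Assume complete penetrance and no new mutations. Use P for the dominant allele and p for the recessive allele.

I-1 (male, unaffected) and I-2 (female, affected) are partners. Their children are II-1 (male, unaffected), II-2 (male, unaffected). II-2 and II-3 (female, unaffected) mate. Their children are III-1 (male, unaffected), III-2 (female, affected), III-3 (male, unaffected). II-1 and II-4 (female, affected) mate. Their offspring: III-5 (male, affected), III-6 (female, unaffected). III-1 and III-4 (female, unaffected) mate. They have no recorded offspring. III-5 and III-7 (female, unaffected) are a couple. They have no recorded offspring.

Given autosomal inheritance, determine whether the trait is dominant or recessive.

II-2 and II-3 are both unaffected yet have an affected child III-2. Under dominance, an affected child requires at least one affected parent, so the trait cannot be dominant.

recessive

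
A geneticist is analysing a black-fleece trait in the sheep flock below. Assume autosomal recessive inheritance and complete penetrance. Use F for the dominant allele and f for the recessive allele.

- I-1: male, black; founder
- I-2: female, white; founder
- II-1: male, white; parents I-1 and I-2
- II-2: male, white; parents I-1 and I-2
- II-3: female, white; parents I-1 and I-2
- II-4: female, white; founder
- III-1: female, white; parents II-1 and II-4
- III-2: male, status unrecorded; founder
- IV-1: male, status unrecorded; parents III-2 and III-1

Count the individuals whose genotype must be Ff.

Obligate heterozygotes: II-1 is white so carries F and received f from I-1 (ff), so II-1 is Ff; II-2 is white so carries F and received f from I-1 (ff), so II-2 is Ff; II-3 is white so carries F and received f from I-1 (ff), so II-3 is Ff.
Every other individual is either homozygous by phenotype or has at least one consistent homozygous assignment, so the count is 3.

3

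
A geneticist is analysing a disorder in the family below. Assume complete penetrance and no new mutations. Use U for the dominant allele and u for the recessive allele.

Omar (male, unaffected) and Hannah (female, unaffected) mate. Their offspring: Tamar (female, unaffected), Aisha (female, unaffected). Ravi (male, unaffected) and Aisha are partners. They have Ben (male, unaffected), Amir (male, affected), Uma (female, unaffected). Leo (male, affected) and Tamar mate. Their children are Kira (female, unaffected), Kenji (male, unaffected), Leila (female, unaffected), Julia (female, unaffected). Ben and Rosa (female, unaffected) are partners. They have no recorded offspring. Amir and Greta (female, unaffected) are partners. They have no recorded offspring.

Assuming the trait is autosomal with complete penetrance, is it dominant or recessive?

Ravi and Aisha are both unaffected yet have an affected child Amir. Under dominance, an affected child requires at least one affected parent, so the trait cannot be dominant.

recessive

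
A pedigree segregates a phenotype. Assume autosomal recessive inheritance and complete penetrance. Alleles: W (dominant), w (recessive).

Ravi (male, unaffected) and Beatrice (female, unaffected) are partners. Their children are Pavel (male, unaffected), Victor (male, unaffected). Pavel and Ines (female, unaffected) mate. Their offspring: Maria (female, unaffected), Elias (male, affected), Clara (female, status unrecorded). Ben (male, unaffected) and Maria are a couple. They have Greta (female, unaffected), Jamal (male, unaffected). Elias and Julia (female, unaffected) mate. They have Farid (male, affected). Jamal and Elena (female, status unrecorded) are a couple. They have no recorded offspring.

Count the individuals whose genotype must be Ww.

Obligate heterozygotes: Pavel is unaffected so carries W and passed w to Elias (ww), so Pavel is Ww; Ines is unaffected so carries W and passed w to Elias (ww), so Ines is Ww; Julia is unaffected so carries W and passed w to Farid (ww), so Julia is Ww.
Every other individual is either homozygous by phenotype or has at least one consistent homozygous assignment, so the count is 3.

3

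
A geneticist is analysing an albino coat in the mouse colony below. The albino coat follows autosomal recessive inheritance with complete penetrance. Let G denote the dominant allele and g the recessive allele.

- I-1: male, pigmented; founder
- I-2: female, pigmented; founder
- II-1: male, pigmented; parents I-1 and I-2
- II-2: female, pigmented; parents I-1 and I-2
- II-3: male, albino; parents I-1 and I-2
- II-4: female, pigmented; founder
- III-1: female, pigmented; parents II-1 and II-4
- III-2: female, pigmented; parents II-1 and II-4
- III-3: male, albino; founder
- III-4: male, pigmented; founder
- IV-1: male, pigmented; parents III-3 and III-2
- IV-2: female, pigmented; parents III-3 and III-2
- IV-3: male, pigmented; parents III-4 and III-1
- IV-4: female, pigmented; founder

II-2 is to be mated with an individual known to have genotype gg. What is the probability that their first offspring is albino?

I-1 is pigmented so carries G and passed g to II-3 (gg), so I-1 is Gg.
I-2 is pigmented so carries G and passed g to II-3 (gg), so I-2 is Gg.
II-2 is a pigmented offspring of I-1 (Gg) × I-2 (Gg), whose cross gives 1/4 GG : 1/2 Gg : 1/4 gg; conditioning on being pigmented, II-2 is GG with probability 1/3, Gg with probability 2/3.
Summing over parental genotype combinations, P(offspring is albino) = 2/3·1/2 = 1/3.

1/3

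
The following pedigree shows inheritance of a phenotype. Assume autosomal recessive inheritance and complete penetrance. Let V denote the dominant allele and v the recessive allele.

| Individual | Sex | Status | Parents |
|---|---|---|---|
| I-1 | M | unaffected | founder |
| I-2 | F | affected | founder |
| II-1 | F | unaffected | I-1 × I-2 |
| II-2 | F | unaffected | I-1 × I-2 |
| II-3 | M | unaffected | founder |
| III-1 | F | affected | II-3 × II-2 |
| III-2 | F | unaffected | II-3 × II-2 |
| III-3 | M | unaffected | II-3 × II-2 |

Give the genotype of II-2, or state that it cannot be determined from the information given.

Vv

From phenotype alone, II-2 is VV or Vv.
II-2 is unaffected so carries V and received v from I-2 (vv), so II-2 is Vv.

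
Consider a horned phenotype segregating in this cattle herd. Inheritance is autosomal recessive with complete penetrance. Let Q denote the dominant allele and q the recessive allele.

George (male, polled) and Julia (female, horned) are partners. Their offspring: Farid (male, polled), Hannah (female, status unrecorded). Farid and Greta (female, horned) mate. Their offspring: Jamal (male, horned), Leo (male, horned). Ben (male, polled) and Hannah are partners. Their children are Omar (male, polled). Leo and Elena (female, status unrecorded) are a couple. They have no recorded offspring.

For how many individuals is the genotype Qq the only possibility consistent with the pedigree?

1

Obligate heterozygotes: Farid is polled so carries Q and received q from Julia (qq), so Farid is Qq.
Every other individual is either homozygous by phenotype or has at least one consistent homozygous assignment, so the count is 1.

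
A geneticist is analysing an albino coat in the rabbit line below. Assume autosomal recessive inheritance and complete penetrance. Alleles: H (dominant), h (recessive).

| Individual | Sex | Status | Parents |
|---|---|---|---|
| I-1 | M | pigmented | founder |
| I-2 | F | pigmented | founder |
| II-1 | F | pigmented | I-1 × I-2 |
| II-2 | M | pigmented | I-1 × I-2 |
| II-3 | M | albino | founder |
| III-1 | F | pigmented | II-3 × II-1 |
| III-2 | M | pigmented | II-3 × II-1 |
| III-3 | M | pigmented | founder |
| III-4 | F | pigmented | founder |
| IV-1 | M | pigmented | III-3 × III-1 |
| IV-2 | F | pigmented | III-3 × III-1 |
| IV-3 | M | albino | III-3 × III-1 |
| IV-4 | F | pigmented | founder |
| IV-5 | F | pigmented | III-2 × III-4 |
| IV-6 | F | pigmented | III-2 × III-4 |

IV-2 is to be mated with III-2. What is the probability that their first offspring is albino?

1/6

III-3 is pigmented so carries H and passed h to IV-3 (hh), so III-3 is Hh.
III-1 is pigmented so carries H and received h from II-3 (hh), so III-1 is Hh.
IV-2 is a pigmented offspring of III-3 (Hh) × III-1 (Hh), whose cross gives 1/4 HH : 1/2 Hh : 1/4 hh; conditioning on being pigmented, IV-2 is HH with probability 1/3, Hh with probability 2/3.
III-2 is pigmented so carries H and received h from II-3 (hh), so III-2 is Hh.
Summing over parental genotype combinations, P(offspring is albino) = 2/3·1/4 = 1/6.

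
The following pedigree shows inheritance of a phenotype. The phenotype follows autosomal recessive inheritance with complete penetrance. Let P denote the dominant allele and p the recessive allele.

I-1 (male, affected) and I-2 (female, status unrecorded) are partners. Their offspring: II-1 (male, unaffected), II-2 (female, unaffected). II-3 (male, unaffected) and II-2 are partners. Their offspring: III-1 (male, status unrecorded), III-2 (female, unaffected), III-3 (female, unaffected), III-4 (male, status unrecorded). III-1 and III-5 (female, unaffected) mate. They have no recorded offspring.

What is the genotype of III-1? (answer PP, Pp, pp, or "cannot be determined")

cannot be determined

III-1's phenotype is unrecorded, and no parent or child forces a single allele at both positions; consistent genotype assignments exist with III-1 as PP or Pp or pp.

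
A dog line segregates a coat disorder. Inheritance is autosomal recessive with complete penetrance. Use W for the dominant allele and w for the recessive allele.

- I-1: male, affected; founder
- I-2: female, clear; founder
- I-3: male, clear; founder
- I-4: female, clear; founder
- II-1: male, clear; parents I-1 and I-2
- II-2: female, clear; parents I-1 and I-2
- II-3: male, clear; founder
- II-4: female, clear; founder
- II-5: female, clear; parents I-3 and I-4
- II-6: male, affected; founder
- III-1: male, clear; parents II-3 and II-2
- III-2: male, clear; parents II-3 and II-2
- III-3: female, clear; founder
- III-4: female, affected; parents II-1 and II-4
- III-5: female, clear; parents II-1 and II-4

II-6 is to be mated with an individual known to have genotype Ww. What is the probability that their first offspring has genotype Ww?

1/2

II-6 is affected, so II-6 is ww.
The cross gives 1/2 Ww : 1/2 ww, so P(offspring has genotype Ww) = 1/2.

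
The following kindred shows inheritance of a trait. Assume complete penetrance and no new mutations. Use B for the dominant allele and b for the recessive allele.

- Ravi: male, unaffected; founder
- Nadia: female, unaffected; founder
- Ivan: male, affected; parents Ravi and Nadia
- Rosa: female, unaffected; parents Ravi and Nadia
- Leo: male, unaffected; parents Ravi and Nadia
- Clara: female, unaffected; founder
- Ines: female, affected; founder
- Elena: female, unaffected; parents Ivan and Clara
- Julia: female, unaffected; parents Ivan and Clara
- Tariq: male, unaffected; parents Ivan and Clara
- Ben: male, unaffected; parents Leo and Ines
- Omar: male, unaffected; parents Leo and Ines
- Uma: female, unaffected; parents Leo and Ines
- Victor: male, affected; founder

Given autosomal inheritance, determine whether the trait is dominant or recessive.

Ravi and Nadia are both unaffected yet have an affected child Ivan. Under dominance, an affected child requires at least one affected parent, so the trait cannot be dominant.

recessive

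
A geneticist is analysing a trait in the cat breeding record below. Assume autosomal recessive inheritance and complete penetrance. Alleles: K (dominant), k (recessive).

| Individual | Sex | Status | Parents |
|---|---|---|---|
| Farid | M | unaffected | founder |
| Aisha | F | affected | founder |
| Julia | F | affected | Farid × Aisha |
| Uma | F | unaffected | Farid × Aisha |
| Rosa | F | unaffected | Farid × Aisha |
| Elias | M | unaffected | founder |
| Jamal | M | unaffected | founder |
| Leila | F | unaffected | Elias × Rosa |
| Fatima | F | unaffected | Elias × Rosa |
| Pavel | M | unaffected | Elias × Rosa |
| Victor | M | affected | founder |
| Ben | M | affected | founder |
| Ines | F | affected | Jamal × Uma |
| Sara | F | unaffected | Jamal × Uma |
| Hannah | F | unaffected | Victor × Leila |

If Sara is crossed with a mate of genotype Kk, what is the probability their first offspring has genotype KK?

1/3

Jamal is unaffected so carries K and passed k to Ines (kk), so Jamal is Kk.
Uma is unaffected so carries K and received k from Aisha (kk), so Uma is Kk.
Sara is an unaffected offspring of Jamal (Kk) × Uma (Kk), whose cross gives 1/4 KK : 1/2 Kk : 1/4 kk; conditioning on being unaffected, Sara is KK with probability 1/3, Kk with probability 2/3.
Summing over parental genotype combinations, P(offspring has genotype KK) = 1/3·1/2 + 2/3·1/4 = 1/3.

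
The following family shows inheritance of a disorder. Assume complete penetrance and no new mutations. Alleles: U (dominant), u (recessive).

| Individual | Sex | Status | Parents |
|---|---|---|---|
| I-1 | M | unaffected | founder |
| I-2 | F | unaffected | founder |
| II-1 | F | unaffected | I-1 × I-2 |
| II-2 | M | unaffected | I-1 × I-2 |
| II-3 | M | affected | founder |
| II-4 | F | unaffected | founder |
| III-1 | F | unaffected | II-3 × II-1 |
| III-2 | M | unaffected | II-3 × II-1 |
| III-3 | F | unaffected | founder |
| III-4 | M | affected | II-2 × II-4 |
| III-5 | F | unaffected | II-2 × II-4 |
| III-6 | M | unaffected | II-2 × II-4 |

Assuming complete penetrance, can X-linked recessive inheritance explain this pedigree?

Yes

A consistent assignment under X-linked recessive exists: I-1 X^U Y, I-2 X^U X^U, II-1 X^U X^U, II-2 X^U Y, II-3 X^u Y, II-4 X^U X^u, III-1 X^U X^u, III-2 X^U Y, III-3 X^U X^U, III-4 X^u Y, III-5 X^U X^U, III-6 X^U Y.
In this assignment every recorded phenotype matches its genotype and every non-founder's genotype is obtainable from its parents' genotypes, so the pedigree is consistent.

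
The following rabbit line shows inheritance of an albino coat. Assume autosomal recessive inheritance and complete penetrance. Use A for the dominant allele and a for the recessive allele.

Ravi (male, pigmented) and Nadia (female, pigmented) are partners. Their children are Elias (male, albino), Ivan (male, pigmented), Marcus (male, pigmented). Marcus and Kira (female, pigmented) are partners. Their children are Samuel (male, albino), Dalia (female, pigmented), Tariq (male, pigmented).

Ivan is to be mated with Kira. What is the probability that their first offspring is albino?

1/6

Ravi is pigmented so carries A and passed a to Elias (aa), so Ravi is Aa.
Nadia is pigmented so carries A and passed a to Elias (aa), so Nadia is Aa.
Ivan is a pigmented offspring of Ravi (Aa) × Nadia (Aa), whose cross gives 1/4 AA : 1/2 Aa : 1/4 aa; conditioning on being pigmented, Ivan is AA with probability 1/3, Aa with probability 2/3.
Kira is pigmented so carries A and passed a to Samuel (aa), so Kira is Aa.
Summing over parental genotype combinations, P(offspring is albino) = 2/3·1/4 = 1/6.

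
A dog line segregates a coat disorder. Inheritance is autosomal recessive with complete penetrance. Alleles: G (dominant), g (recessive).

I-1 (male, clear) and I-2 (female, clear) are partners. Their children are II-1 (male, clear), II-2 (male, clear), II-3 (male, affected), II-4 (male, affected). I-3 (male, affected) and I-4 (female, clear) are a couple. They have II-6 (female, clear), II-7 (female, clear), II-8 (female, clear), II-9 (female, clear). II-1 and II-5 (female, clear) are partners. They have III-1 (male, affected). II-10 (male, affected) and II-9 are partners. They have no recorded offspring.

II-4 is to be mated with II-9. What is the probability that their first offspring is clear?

II-4 is affected, so II-4 is gg.
II-9 is clear so carries G and received g from I-3 (gg), so II-9 is Gg.
The cross gives 1/2 Gg : 1/2 gg, so P(offspring is clear) = 1/2.

1/2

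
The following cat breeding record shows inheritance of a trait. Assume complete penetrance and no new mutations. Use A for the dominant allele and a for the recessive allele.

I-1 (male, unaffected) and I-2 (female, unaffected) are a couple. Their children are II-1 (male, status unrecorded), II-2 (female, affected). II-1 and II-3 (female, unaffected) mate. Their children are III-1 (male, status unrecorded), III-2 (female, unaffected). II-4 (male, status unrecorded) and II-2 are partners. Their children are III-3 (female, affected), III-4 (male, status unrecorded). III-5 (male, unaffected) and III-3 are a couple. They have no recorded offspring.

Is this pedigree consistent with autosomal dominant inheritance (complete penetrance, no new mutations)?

Under autosomal dominant, II-2 (affected, female) cannot arise from I-1 (unaffected) × I-2 (unaffected).

No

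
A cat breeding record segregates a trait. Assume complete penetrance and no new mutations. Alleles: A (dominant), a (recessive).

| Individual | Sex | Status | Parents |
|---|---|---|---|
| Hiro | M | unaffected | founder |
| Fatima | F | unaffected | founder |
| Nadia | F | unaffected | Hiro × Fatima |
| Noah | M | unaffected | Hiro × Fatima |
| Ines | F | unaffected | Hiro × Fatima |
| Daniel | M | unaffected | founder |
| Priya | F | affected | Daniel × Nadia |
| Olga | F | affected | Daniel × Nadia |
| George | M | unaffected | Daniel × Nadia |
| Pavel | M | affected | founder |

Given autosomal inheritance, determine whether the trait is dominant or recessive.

recessive

Daniel and Nadia are both unaffected yet have an affected child Priya. Under dominance, an affected child requires at least one affected parent, so the trait cannot be dominant.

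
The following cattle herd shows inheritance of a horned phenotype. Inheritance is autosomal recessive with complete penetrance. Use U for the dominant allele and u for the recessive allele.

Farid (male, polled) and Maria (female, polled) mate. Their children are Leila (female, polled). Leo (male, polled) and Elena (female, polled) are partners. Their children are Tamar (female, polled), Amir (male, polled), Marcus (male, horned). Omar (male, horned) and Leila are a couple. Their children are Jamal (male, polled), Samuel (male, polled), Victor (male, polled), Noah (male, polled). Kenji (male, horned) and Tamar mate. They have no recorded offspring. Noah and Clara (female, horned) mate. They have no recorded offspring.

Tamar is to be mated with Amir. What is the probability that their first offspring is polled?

Leo is polled so carries U and passed u to Marcus (uu), so Leo is Uu.
Elena is polled so carries U and passed u to Marcus (uu), so Elena is Uu.
Tamar is a polled offspring of Leo (Uu) × Elena (Uu), whose cross gives 1/4 UU : 1/2 Uu : 1/4 uu; conditioning on being polled, Tamar is UU with probability 1/3, Uu with probability 2/3.
Amir is a polled offspring of Leo (Uu) × Elena (Uu), whose cross gives 1/4 UU : 1/2 Uu : 1/4 uu; conditioning on being polled, Amir is UU with probability 1/3, Uu with probability 2/3.
Summing over parental genotype combinations, P(offspring is polled) = 1/9·1 + 2/9·1 + 2/9·1 + 4/9·3/4 = 8/9.

8/9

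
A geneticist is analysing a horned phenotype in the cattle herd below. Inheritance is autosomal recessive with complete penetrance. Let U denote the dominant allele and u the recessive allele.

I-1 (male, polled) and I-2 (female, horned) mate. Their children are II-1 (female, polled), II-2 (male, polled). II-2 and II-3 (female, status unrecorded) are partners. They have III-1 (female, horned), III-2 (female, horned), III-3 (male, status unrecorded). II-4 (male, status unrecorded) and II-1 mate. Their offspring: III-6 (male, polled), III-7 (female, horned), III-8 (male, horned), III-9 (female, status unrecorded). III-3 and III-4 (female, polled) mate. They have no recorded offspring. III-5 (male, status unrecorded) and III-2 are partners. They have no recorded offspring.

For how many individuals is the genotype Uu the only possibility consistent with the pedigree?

Obligate heterozygotes: II-1 is polled so carries U and received u from I-2 (uu), so II-1 is Uu; II-2 is polled so carries U and received u from I-2 (uu), so II-2 is Uu.
Every other individual is either homozygous by phenotype or has at least one consistent homozygous assignment, so the count is 2.

2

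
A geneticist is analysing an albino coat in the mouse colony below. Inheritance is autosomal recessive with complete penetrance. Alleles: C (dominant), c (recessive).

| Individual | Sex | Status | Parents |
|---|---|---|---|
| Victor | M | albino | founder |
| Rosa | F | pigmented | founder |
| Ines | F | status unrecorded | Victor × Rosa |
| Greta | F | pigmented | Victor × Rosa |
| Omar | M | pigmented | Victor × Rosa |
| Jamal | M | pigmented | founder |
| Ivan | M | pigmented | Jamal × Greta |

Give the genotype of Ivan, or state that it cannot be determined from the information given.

cannot be determined

Ivan's phenotype allows CC or Cc, and no parent or child forces a single allele at both positions; consistent genotype assignments exist with Ivan as CC or Cc.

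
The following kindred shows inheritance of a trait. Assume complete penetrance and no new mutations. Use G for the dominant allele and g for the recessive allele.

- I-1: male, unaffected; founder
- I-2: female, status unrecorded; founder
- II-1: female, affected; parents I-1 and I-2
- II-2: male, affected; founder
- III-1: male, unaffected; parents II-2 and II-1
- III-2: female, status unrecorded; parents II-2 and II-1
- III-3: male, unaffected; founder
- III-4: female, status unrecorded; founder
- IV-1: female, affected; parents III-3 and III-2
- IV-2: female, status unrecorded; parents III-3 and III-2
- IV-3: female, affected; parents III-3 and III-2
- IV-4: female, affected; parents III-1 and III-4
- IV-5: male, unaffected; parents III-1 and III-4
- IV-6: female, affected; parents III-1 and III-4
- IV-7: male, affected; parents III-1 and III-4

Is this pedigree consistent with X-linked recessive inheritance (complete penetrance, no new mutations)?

No

Under X-linked recessive, II-1 (affected, female) cannot arise from I-1 (unaffected) × I-2 (unrecorded).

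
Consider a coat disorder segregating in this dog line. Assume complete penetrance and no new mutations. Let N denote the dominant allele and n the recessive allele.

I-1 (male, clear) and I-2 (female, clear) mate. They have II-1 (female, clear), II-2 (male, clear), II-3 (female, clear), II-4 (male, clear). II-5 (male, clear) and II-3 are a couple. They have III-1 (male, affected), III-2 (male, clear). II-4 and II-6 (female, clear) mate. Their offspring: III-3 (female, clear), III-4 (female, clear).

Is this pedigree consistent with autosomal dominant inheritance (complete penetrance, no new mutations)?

No

Under autosomal dominant, III-1 (affected, male) cannot arise from II-5 (clear) × II-3 (clear).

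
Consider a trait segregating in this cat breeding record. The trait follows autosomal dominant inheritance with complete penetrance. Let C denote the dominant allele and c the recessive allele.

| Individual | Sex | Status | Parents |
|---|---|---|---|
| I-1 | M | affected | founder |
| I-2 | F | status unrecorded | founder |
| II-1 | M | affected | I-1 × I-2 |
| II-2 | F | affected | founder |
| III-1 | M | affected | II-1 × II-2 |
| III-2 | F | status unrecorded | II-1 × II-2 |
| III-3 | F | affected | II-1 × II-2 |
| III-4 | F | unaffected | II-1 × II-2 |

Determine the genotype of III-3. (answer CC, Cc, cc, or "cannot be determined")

cannot be determined

III-3's phenotype allows CC or Cc, and no parent or child forces a single allele at both positions; consistent genotype assignments exist with III-3 as CC or Cc.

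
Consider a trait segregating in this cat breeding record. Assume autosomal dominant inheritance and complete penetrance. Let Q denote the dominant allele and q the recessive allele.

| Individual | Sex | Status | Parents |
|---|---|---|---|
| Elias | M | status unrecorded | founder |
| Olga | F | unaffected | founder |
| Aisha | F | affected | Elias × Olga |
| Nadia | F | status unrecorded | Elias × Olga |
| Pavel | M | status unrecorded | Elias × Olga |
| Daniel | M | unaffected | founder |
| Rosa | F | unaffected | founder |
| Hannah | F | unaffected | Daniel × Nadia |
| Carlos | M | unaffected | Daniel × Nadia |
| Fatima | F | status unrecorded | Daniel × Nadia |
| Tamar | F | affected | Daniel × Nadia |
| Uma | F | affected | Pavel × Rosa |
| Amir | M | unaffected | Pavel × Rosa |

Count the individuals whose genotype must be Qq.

5

Obligate heterozygotes: Aisha is affected so carries Q and received q from Olga (qq), so Aisha is Qq; Nadia passed Q to Tamar (Qq, whose q came from Daniel) and received q from Olga (qq), so Nadia is Qq; Pavel passed Q to Uma (Qq, whose q came from Rosa) and received q from Olga (qq), so Pavel is Qq; Tamar is affected so carries Q and received q from Daniel (qq), so Tamar is Qq; Uma is affected so carries Q and received q from Rosa (qq), so Uma is Qq.
Every other individual is either homozygous by phenotype or has at least one consistent homozygous assignment, so the count is 5.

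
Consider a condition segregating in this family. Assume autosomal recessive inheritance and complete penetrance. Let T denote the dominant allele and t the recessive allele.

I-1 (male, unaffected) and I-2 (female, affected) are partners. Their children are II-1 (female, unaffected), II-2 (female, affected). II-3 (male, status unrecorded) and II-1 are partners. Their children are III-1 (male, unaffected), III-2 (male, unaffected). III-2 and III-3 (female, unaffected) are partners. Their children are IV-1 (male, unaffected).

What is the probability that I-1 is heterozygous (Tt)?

I-1 is unaffected so carries T and passed t to II-2 (tt), so I-1 is Tt, giving P(Tt) = 1.

1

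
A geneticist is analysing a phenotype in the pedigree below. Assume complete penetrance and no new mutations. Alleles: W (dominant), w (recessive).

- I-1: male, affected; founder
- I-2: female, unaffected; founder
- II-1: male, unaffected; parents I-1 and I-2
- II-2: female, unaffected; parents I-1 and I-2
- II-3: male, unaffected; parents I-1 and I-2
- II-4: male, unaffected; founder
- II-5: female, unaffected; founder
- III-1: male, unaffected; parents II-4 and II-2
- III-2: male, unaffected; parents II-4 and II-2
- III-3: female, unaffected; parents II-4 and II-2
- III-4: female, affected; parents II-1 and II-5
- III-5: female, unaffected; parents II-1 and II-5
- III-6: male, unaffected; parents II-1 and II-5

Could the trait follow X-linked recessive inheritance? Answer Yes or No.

Under X-linked recessive, III-4 (affected, female) cannot arise from II-1 (unaffected) × II-5 (unaffected).

No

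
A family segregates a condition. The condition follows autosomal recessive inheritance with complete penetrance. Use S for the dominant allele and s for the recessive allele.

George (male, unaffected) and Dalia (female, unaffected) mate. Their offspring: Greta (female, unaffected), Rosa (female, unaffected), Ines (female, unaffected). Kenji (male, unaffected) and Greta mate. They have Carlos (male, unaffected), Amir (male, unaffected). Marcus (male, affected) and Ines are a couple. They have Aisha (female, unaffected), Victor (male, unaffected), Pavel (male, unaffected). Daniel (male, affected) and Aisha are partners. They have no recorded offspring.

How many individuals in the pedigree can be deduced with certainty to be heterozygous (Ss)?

Obligate heterozygotes: Aisha is unaffected so carries S and received s from Marcus (ss), so Aisha is Ss; Victor is unaffected so carries S and received s from Marcus (ss), so Victor is Ss; Pavel is unaffected so carries S and received s from Marcus (ss), so Pavel is Ss.
Every other individual is either homozygous by phenotype or has at least one consistent homozygous assignment, so the count is 3.

3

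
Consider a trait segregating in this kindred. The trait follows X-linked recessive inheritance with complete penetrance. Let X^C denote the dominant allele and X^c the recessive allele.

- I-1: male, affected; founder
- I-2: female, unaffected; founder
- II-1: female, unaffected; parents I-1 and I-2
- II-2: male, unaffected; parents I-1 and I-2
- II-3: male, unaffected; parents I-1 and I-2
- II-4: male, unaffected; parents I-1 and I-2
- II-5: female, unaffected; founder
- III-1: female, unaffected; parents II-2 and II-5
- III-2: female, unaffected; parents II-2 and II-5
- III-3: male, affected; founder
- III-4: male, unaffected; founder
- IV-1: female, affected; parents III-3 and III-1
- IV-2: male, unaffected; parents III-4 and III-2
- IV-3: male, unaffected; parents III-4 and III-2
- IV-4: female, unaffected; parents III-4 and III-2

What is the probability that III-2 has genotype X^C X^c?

II-2 is unaffected, so II-2 is X^C Y.
II-5 is unaffected so carries C and passed c to III-1 (X^C X^c, whose C came from II-2), so II-5 is X^C X^c.
Their cross gives offspring ratios 1/2 X^C X^C : 1/2 X^C X^c. Conditioning on III-2 being unaffected, P(X^C X^c) = 1/2 / 1 = 1/2 before taking III-2's own offspring into account.
III-4 is unaffected, so III-4 is X^C Y.
Now use III-2's offspring. Probability of each recorded status — unaffected son IV-2: 1/2 if III-2 is X^C X^c, 1 if X^C X^C; unaffected son IV-3: 1/2 if III-2 is X^C X^c, 1 if X^C X^C. (IV-4: equally likely either way, so uninformative.)
Bayes: P(X^C X^c) = 1/2·1/4 / (1/2·1/4 + 1/2·1) = 1/5.

1/5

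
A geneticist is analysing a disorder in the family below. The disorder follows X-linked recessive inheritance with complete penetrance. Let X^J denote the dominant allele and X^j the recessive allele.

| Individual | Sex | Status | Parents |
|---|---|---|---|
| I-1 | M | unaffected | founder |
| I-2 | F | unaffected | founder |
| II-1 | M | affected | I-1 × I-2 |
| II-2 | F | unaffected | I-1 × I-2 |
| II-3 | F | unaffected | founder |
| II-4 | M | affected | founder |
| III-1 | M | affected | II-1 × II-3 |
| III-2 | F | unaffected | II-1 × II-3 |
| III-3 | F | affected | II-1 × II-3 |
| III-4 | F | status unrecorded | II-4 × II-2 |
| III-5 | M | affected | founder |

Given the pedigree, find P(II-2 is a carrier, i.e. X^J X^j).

I-1 is unaffected, so I-1 is X^J Y.
I-2 is unaffected so carries J and passed j to II-1 (X^j Y), so I-2 is X^J X^j.
Their cross gives offspring ratios 1/2 X^J X^J : 1/2 X^J X^j. Conditioning on II-2 being unaffected, P(X^J X^j) = 1/2 / 1 = 1/2 before taking II-2's own offspring into account.
II-4 is affected, so II-4 is X^j Y.
II-2's offspring (III-4) would show their recorded status with the same probability whether II-2 is X^J X^j or X^J X^J, so they carry no information and P(X^J X^j) = 1/2.

1/2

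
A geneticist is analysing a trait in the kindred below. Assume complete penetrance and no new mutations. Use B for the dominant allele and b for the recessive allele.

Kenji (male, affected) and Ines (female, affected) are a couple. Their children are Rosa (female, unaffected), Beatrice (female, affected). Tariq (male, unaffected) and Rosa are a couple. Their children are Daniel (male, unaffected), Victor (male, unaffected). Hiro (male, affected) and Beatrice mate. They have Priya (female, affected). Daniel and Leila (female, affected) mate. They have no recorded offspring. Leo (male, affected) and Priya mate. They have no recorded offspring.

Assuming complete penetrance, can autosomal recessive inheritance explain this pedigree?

Under autosomal recessive, Rosa (unaffected, female) cannot arise from Kenji (affected) × Ines (affected).

No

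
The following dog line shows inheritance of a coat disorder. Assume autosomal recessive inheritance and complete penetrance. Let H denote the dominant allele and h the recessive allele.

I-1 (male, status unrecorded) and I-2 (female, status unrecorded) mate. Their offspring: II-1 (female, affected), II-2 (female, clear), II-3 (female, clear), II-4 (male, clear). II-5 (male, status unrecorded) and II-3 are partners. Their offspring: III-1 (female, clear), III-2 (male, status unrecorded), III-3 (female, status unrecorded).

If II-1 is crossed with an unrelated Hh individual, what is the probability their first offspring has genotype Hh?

1/2

II-1 is affected, so II-1 is hh.
The cross gives 1/2 Hh : 1/2 hh, so P(offspring has genotype Hh) = 1/2.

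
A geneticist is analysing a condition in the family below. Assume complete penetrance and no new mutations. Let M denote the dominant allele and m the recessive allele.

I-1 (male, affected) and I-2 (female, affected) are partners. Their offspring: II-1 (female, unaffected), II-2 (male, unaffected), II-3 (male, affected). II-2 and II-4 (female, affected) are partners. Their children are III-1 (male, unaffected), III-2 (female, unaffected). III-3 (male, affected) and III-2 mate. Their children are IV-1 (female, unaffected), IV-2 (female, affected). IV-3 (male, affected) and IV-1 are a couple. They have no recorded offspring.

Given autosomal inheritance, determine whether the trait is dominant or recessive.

dominant

I-1 and I-2 are both affected yet have an unaffected child II-1. Under a recessive model two affected parents are homozygous and every child would be affected, so the trait cannot be recessive.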